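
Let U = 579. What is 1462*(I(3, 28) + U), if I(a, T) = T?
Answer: 887434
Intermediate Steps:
1462*(I(3, 28) + U) = 1462*(28 + 579) = 1462*607 = 887434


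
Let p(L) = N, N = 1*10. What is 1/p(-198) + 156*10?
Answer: 15601/10 ≈ 1560.1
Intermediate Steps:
N = 10
p(L) = 10
1/p(-198) + 156*10 = 1/10 + 156*10 = 1/10 + 1560 = 15601/10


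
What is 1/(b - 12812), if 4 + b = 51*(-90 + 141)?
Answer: -1/10215 ≈ -9.7895e-5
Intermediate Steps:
b = 2597 (b = -4 + 51*(-90 + 141) = -4 + 51*51 = -4 + 2601 = 2597)
1/(b - 12812) = 1/(2597 - 12812) = 1/(-10215) = -1/10215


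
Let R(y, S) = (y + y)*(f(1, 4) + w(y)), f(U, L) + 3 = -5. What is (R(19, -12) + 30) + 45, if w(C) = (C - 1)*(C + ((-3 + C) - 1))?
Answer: 23027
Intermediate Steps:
f(U, L) = -8 (f(U, L) = -3 - 5 = -8)
w(C) = (-1 + C)*(-4 + 2*C) (w(C) = (-1 + C)*(C + (-4 + C)) = (-1 + C)*(-4 + 2*C))
R(y, S) = 2*y*(-4 - 6*y + 2*y²) (R(y, S) = (y + y)*(-8 + (4 - 6*y + 2*y²)) = (2*y)*(-4 - 6*y + 2*y²) = 2*y*(-4 - 6*y + 2*y²))
(R(19, -12) + 30) + 45 = (4*19*(-2 + 19² - 3*19) + 30) + 45 = (4*19*(-2 + 361 - 57) + 30) + 45 = (4*19*302 + 30) + 45 = (22952 + 30) + 45 = 22982 + 45 = 23027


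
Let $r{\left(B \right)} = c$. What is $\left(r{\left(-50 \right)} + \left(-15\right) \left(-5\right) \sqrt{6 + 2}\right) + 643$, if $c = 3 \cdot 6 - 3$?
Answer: $658 + 150 \sqrt{2} \approx 870.13$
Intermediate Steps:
$c = 15$ ($c = 18 - 3 = 15$)
$r{\left(B \right)} = 15$
$\left(r{\left(-50 \right)} + \left(-15\right) \left(-5\right) \sqrt{6 + 2}\right) + 643 = \left(15 + \left(-15\right) \left(-5\right) \sqrt{6 + 2}\right) + 643 = \left(15 + 75 \sqrt{8}\right) + 643 = \left(15 + 75 \cdot 2 \sqrt{2}\right) + 643 = \left(15 + 150 \sqrt{2}\right) + 643 = 658 + 150 \sqrt{2}$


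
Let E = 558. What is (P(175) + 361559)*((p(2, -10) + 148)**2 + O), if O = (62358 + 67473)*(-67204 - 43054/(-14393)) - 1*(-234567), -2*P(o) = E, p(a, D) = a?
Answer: -45366642946900090560/14393 ≈ -3.1520e+15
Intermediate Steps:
P(o) = -279 (P(o) = -1/2*558 = -279)
O = -125572298341227/14393 (O = 129831*(-67204 - 43054*(-1/14393)) + 234567 = 129831*(-67204 + 43054/14393) + 234567 = 129831*(-967224118/14393) + 234567 = -125575674464058/14393 + 234567 = -125572298341227/14393 ≈ -8.7245e+9)
(P(175) + 361559)*((p(2, -10) + 148)**2 + O) = (-279 + 361559)*((2 + 148)**2 - 125572298341227/14393) = 361280*(150**2 - 125572298341227/14393) = 361280*(22500 - 125572298341227/14393) = 361280*(-125571974498727/14393) = -45366642946900090560/14393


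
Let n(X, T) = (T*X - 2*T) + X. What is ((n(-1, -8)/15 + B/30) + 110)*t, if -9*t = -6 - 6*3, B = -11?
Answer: 2668/9 ≈ 296.44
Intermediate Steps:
t = 8/3 (t = -(-6 - 6*3)/9 = -(-6 - 18)/9 = -⅑*(-24) = 8/3 ≈ 2.6667)
n(X, T) = X - 2*T + T*X (n(X, T) = (-2*T + T*X) + X = X - 2*T + T*X)
((n(-1, -8)/15 + B/30) + 110)*t = (((-1 - 2*(-8) - 8*(-1))/15 - 11/30) + 110)*(8/3) = (((-1 + 16 + 8)*(1/15) - 11*1/30) + 110)*(8/3) = ((23*(1/15) - 11/30) + 110)*(8/3) = ((23/15 - 11/30) + 110)*(8/3) = (7/6 + 110)*(8/3) = (667/6)*(8/3) = 2668/9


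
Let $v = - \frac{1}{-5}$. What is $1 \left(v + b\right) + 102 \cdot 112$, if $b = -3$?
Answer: $\frac{57106}{5} \approx 11421.0$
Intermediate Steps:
$v = \frac{1}{5}$ ($v = \left(-1\right) \left(- \frac{1}{5}\right) = \frac{1}{5} \approx 0.2$)
$1 \left(v + b\right) + 102 \cdot 112 = 1 \left(\frac{1}{5} - 3\right) + 102 \cdot 112 = 1 \left(- \frac{14}{5}\right) + 11424 = - \frac{14}{5} + 11424 = \frac{57106}{5}$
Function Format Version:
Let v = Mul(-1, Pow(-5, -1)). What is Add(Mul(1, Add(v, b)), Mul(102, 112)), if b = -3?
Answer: Rational(57106, 5) ≈ 11421.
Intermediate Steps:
v = Rational(1, 5) (v = Mul(-1, Rational(-1, 5)) = Rational(1, 5) ≈ 0.20000)
Add(Mul(1, Add(v, b)), Mul(102, 112)) = Add(Mul(1, Add(Rational(1, 5), -3)), Mul(102, 112)) = Add(Mul(1, Rational(-14, 5)), 11424) = Add(Rational(-14, 5), 11424) = Rational(57106, 5)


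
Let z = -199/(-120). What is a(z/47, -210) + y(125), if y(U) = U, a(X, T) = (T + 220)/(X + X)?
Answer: 53075/199 ≈ 266.71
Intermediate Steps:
z = 199/120 (z = -199*(-1/120) = 199/120 ≈ 1.6583)
a(X, T) = (220 + T)/(2*X) (a(X, T) = (220 + T)/((2*X)) = (220 + T)*(1/(2*X)) = (220 + T)/(2*X))
a(z/47, -210) + y(125) = (220 - 210)/(2*(((199/120)/47))) + 125 = (½)*10/((199/120)*(1/47)) + 125 = (½)*10/(199/5640) + 125 = (½)*(5640/199)*10 + 125 = 28200/199 + 125 = 53075/199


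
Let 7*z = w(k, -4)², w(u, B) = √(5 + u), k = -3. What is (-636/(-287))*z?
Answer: 1272/2009 ≈ 0.63315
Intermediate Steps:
z = 2/7 (z = (√(5 - 3))²/7 = (√2)²/7 = (⅐)*2 = 2/7 ≈ 0.28571)
(-636/(-287))*z = -636/(-287)*(2/7) = -636*(-1/287)*(2/7) = (636/287)*(2/7) = 1272/2009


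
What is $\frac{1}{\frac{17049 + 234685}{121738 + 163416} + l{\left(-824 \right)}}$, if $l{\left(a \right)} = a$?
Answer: $- \frac{142577}{117357581} \approx -0.0012149$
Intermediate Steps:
$\frac{1}{\frac{17049 + 234685}{121738 + 163416} + l{\left(-824 \right)}} = \frac{1}{\frac{17049 + 234685}{121738 + 163416} - 824} = \frac{1}{\frac{251734}{285154} - 824} = \frac{1}{251734 \cdot \frac{1}{285154} - 824} = \frac{1}{\frac{125867}{142577} - 824} = \frac{1}{- \frac{117357581}{142577}} = - \frac{142577}{117357581}$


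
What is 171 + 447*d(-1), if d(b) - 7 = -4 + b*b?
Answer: 1959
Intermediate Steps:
d(b) = 3 + b² (d(b) = 7 + (-4 + b*b) = 7 + (-4 + b²) = 3 + b²)
171 + 447*d(-1) = 171 + 447*(3 + (-1)²) = 171 + 447*(3 + 1) = 171 + 447*4 = 171 + 1788 = 1959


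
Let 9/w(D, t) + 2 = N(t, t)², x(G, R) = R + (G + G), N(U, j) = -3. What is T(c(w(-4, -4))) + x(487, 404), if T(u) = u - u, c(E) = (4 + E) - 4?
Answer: 1378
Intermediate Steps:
x(G, R) = R + 2*G
w(D, t) = 9/7 (w(D, t) = 9/(-2 + (-3)²) = 9/(-2 + 9) = 9/7)
c(E) = E
T(u) = 0
T(c(w(-4, -4))) + x(487, 404) = 0 + (404 + 2*487) = 0 + (404 + 974) = 0 + 1378 = 1378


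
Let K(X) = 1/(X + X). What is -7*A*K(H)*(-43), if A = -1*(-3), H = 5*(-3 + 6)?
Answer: 301/10 ≈ 30.100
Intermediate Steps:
H = 15 (H = 5*3 = 15)
K(X) = 1/(2*X)
A = 3
-7*A*K(H)*(-43) = -21*(1/2)/15*(-43) = -21*(1/2)*(1/15)*(-43) = -21/30*(-43) = -7*1/10*(-43) = -7/10*(-43) = 301/10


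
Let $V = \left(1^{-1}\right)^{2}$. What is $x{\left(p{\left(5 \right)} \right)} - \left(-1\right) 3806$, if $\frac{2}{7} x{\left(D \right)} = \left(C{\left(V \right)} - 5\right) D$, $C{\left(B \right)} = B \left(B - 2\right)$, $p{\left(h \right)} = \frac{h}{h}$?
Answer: $3785$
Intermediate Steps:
$V = 1$ ($V = 1^{2} = 1$)
$p{\left(h \right)} = 1$
$C{\left(B \right)} = B \left(-2 + B\right)$
$x{\left(D \right)} = - 21 D$ ($x{\left(D \right)} = \frac{7 \left(1 \left(-2 + 1\right) - 5\right) D}{2} = \frac{7 \left(1 \left(-1\right) - 5\right) D}{2} = \frac{7 \left(-1 - 5\right) D}{2} = \frac{7 \left(- 6 D\right)}{2} = - 21 D$)
$x{\left(p{\left(5 \right)} \right)} - \left(-1\right) 3806 = \left(-21\right) 1 - \left(-1\right) 3806 = -21 - -3806 = -21 + 3806 = 3785$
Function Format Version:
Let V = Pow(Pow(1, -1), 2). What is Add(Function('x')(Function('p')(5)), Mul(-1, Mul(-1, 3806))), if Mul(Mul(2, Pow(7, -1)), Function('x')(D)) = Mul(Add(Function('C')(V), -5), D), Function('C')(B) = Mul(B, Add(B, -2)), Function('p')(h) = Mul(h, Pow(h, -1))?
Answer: 3785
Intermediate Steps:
V = 1 (V = Pow(1, 2) = 1)
Function('p')(h) = 1
Function('C')(B) = Mul(B, Add(-2, B))
Function('x')(D) = Mul(-21, D) (Function('x')(D) = Mul(Rational(7, 2), Mul(Add(Mul(1, Add(-2, 1)), -5), D)) = Mul(Rational(7, 2), Mul(Add(Mul(1, -1), -5), D)) = Mul(Rational(7, 2), Mul(Add(-1, -5), D)) = Mul(Rational(7, 2), Mul(-6, D)) = Mul(-21, D))
Add(Function('x')(Function('p')(5)), Mul(-1, Mul(-1, 3806))) = Add(Mul(-21, 1), Mul(-1, Mul(-1, 3806))) = Add(-21, Mul(-1, -3806)) = Add(-21, 3806) = 3785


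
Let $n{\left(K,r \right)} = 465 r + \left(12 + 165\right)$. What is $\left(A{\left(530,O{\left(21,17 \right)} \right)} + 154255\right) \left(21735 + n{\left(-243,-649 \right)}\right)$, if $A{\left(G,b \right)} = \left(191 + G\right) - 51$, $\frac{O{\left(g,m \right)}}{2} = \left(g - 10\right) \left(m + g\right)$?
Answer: $-43359324525$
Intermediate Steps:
$n{\left(K,r \right)} = 177 + 465 r$ ($n{\left(K,r \right)} = 465 r + 177 = 177 + 465 r$)
$O{\left(g,m \right)} = 2 \left(-10 + g\right) \left(g + m\right)$ ($O{\left(g,m \right)} = 2 \left(g - 10\right) \left(m + g\right) = 2 \left(-10 + g\right) \left(g + m\right)$)
$A{\left(G,b \right)} = 140 + G$
$\left(A{\left(530,O{\left(21,17 \right)} \right)} + 154255\right) \left(21735 + n{\left(-243,-649 \right)}\right) = \left(\left(140 + 530\right) + 154255\right) \left(21735 + \left(177 + 465 \left(-649\right)\right)\right) = \left(670 + 154255\right) \left(21735 + \left(177 - 301785\right)\right) = 154925 \left(21735 - 301608\right) = 154925 \left(-279873\right) = -43359324525$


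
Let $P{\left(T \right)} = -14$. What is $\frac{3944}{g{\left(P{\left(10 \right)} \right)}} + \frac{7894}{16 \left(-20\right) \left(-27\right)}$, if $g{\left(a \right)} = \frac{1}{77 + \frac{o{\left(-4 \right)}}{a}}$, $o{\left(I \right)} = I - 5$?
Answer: $\frac{9260224109}{30240} \approx 3.0622 \cdot 10^{5}$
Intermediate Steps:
$o{\left(I \right)} = -5 + I$
$g{\left(a \right)} = \frac{1}{77 - \frac{9}{a}}$ ($g{\left(a \right)} = \frac{1}{77 + \frac{-5 - 4}{a}} = \frac{1}{77 - \frac{9}{a}}$)
$\frac{3944}{g{\left(P{\left(10 \right)} \right)}} + \frac{7894}{16 \left(-20\right) \left(-27\right)} = \frac{3944}{\left(-14\right) \frac{1}{-9 + 77 \left(-14\right)}} + \frac{7894}{16 \left(-20\right) \left(-27\right)} = \frac{3944}{\left(-14\right) \frac{1}{-9 - 1078}} + \frac{7894}{\left(-320\right) \left(-27\right)} = \frac{3944}{\left(-14\right) \frac{1}{-1087}} + \frac{7894}{8640} = \frac{3944}{\left(-14\right) \left(- \frac{1}{1087}\right)} + 7894 \cdot \frac{1}{8640} = \frac{3944}{\frac{14}{1087}} + \frac{3947}{4320} = 3944 \cdot \frac{1087}{14} + \frac{3947}{4320} = \frac{2143564}{7} + \frac{3947}{4320} = \frac{9260224109}{30240}$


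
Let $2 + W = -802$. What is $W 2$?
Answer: $-1608$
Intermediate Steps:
$W = -804$ ($W = -2 - 802 = -804$)
$W 2 = \left(-804\right) 2 = -1608$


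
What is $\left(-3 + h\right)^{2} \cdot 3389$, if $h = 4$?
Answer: $3389$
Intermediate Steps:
$\left(-3 + h\right)^{2} \cdot 3389 = \left(-3 + 4\right)^{2} \cdot 3389 = 1^{2} \cdot 3389 = 1 \cdot 3389 = 3389$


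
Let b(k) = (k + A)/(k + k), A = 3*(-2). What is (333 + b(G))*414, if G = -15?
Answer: 690759/5 ≈ 1.3815e+5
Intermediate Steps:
A = -6
b(k) = (-6 + k)/(2*k) (b(k) = (k - 6)/(k + k) = (-6 + k)/((2*k)) = (-6 + k)*(1/(2*k)) = (-6 + k)/(2*k))
(333 + b(G))*414 = (333 + (½)*(-6 - 15)/(-15))*414 = (333 + (½)*(-1/15)*(-21))*414 = (333 + 7/10)*414 = (3337/10)*414 = 690759/5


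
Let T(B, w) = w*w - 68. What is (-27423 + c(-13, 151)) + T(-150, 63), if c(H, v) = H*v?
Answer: -25485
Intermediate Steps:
T(B, w) = -68 + w² (T(B, w) = w² - 68 = -68 + w²)
(-27423 + c(-13, 151)) + T(-150, 63) = (-27423 - 13*151) + (-68 + 63²) = (-27423 - 1963) + (-68 + 3969) = -29386 + 3901 = -25485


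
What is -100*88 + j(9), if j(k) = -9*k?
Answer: -8881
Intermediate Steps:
-100*88 + j(9) = -100*88 - 9*9 = -8800 - 81 = -8881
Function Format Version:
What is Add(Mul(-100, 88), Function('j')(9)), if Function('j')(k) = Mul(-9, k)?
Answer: -8881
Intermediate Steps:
Add(Mul(-100, 88), Function('j')(9)) = Add(Mul(-100, 88), Mul(-9, 9)) = Add(-8800, -81) = -8881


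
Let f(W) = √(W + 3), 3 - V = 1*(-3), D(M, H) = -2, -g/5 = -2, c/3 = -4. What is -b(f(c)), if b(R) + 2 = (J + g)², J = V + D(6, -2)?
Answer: -194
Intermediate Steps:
c = -12 (c = 3*(-4) = -12)
g = 10 (g = -5*(-2) = 10)
V = 6 (V = 3 - (-3) = 3 - 1*(-3) = 3 + 3 = 6)
J = 4 (J = 6 - 2 = 4)
f(W) = √(3 + W)
b(R) = 194 (b(R) = -2 + (4 + 10)² = -2 + 14² = -2 + 196 = 194)
-b(f(c)) = -1*194 = -194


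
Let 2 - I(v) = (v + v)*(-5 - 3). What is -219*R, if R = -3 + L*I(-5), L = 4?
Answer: 68985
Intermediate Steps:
I(v) = 2 + 16*v (I(v) = 2 - (v + v)*(-5 - 3) = 2 - 2*v*(-8) = 2 - (-16)*v = 2 + 16*v)
R = -315 (R = -3 + 4*(2 + 16*(-5)) = -3 + 4*(2 - 80) = -3 + 4*(-78) = -3 - 312 = -315)
-219*R = -219*(-315) = 68985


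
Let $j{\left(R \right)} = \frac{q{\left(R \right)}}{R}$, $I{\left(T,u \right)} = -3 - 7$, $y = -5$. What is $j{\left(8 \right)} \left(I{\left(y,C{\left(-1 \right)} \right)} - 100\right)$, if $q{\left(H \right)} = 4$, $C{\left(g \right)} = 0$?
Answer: $-55$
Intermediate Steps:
$I{\left(T,u \right)} = -10$ ($I{\left(T,u \right)} = -3 - 7 = -10$)
$j{\left(R \right)} = \frac{4}{R}$
$j{\left(8 \right)} \left(I{\left(y,C{\left(-1 \right)} \right)} - 100\right) = \frac{4}{8} \left(-10 - 100\right) = 4 \cdot \frac{1}{8} \left(-110\right) = \frac{1}{2} \left(-110\right) = -55$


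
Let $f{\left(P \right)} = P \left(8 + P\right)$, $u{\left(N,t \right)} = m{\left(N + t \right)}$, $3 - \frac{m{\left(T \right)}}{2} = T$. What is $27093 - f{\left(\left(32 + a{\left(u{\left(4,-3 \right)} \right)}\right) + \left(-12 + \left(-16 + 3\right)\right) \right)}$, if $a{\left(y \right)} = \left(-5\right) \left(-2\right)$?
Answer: $26668$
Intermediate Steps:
$m{\left(T \right)} = 6 - 2 T$
$u{\left(N,t \right)} = 6 - 2 N - 2 t$ ($u{\left(N,t \right)} = 6 - 2 \left(N + t\right) = 6 - \left(2 N + 2 t\right) = 6 - 2 N - 2 t$)
$a{\left(y \right)} = 10$
$27093 - f{\left(\left(32 + a{\left(u{\left(4,-3 \right)} \right)}\right) + \left(-12 + \left(-16 + 3\right)\right) \right)} = 27093 - \left(\left(32 + 10\right) + \left(-12 + \left(-16 + 3\right)\right)\right) \left(8 + \left(\left(32 + 10\right) + \left(-12 + \left(-16 + 3\right)\right)\right)\right) = 27093 - \left(42 - 25\right) \left(8 + \left(42 - 25\right)\right) = 27093 - 17 \left(8 + 17\right) = 27093 - 17 \cdot 25 = 27093 - 425 = 26668$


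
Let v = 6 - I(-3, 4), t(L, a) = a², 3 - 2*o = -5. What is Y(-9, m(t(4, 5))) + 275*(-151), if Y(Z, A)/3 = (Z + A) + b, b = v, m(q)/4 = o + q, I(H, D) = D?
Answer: -41198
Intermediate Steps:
o = 4 (o = 3/2 - ½*(-5) = 3/2 + 5/2 = 4)
v = 2 (v = 6 - 1*4 = 6 - 4 = 2)
m(q) = 16 + 4*q (m(q) = 4*(4 + q) = 16 + 4*q)
b = 2
Y(Z, A) = 6 + 3*A + 3*Z (Y(Z, A) = 3*((Z + A) + 2) = 3*((A + Z) + 2) = 3*(2 + A + Z) = 6 + 3*A + 3*Z)
Y(-9, m(t(4, 5))) + 275*(-151) = (6 + 3*(16 + 4*5²) + 3*(-9)) + 275*(-151) = (6 + 3*(16 + 4*25) - 27) - 41525 = (6 + 3*(16 + 100) - 27) - 41525 = (6 + 3*116 - 27) - 41525 = (6 + 348 - 27) - 41525 = 327 - 41525 = -41198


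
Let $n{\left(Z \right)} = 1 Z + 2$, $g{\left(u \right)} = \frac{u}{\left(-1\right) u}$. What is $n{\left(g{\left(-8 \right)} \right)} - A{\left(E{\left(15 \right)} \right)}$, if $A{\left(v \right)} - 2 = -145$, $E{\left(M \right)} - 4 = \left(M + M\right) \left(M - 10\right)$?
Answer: $144$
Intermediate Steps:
$g{\left(u \right)} = -1$ ($g{\left(u \right)} = u \left(- \frac{1}{u}\right) = -1$)
$E{\left(M \right)} = 4 + 2 M \left(-10 + M\right)$ ($E{\left(M \right)} = 4 + \left(M + M\right) \left(M - 10\right) = 4 + 2 M \left(-10 + M\right)$)
$A{\left(v \right)} = -143$ ($A{\left(v \right)} = 2 - 145 = -143$)
$n{\left(Z \right)} = 2 + Z$ ($n{\left(Z \right)} = Z + 2 = 2 + Z$)
$n{\left(g{\left(-8 \right)} \right)} - A{\left(E{\left(15 \right)} \right)} = \left(2 - 1\right) - -143 = 1 + 143 = 144$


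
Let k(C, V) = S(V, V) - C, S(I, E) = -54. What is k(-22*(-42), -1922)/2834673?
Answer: -326/944891 ≈ -0.00034501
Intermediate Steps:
k(C, V) = -54 - C
k(-22*(-42), -1922)/2834673 = (-54 - (-22)*(-42))/2834673 = (-54 - 1*924)*(1/2834673) = (-54 - 924)*(1/2834673) = -978*1/2834673 = -326/944891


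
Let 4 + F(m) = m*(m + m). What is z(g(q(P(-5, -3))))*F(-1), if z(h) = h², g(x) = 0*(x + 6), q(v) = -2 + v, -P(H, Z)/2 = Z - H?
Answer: 0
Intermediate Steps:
P(H, Z) = -2*Z + 2*H (P(H, Z) = -2*(Z - H) = -2*Z + 2*H)
g(x) = 0 (g(x) = 0*(6 + x) = 0)
F(m) = -4 + 2*m² (F(m) = -4 + m*(m + m) = -4 + m*(2*m) = -4 + 2*m²)
z(g(q(P(-5, -3))))*F(-1) = 0²*(-4 + 2*(-1)²) = 0*(-4 + 2*1) = 0*(-4 + 2) = 0*(-2) = 0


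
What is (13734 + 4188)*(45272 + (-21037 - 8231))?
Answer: 286823688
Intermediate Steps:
(13734 + 4188)*(45272 + (-21037 - 8231)) = 17922*(45272 - 29268) = 17922*16004 = 286823688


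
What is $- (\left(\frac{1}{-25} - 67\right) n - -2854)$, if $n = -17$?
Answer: $- \frac{99842}{25} \approx -3993.7$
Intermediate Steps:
$- (\left(\frac{1}{-25} - 67\right) n - -2854) = - (\left(\frac{1}{-25} - 67\right) \left(-17\right) - -2854) = - (\left(- \frac{1}{25} - 67\right) \left(-17\right) + 2854) = - (\left(- \frac{1676}{25}\right) \left(-17\right) + 2854) = - (\frac{28492}{25} + 2854) = \left(-1\right) \frac{99842}{25} = - \frac{99842}{25}$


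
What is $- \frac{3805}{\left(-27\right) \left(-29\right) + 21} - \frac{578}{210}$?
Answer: $- \frac{70209}{9380} \approx -7.485$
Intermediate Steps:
$- \frac{3805}{\left(-27\right) \left(-29\right) + 21} - \frac{578}{210} = - \frac{3805}{783 + 21} - \frac{289}{105} = - \frac{3805}{804} - \frac{289}{105} = - \frac{70209}{9380}$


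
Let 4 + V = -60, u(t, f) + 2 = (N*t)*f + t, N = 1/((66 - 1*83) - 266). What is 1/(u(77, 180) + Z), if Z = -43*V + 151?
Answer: 283/828914 ≈ 0.00034141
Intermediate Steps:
N = -1/283 (N = 1/((66 - 83) - 266) = 1/(-17 - 266) = 1/(-283) = -1/283 ≈ -0.0035336)
u(t, f) = -2 + t - f*t/283 (u(t, f) = -2 + ((-t/283)*f + t) = -2 + (-f*t/283 + t) = -2 + (t - f*t/283) = -2 + t - f*t/283)
V = -64 (V = -4 - 60 = -64)
Z = 2903 (Z = -43*(-64) + 151 = 2752 + 151 = 2903)
1/(u(77, 180) + Z) = 1/((-2 + 77 - 1/283*180*77) + 2903) = 1/((-2 + 77 - 13860/283) + 2903) = 1/(7365/283 + 2903) = 1/(828914/283) = 283/828914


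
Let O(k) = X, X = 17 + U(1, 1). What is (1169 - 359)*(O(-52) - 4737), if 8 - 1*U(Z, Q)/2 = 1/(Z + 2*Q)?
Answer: -3810780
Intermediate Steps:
U(Z, Q) = 16 - 2/(Z + 2*Q)
X = 97/3 (X = 17 + 2*(-1 + 8*1 + 16*1)/(1 + 2*1) = 17 + 2*(-1 + 8 + 16)/(1 + 2) = 17 + 2*23/3 = 17 + 2*(1/3)*23 = 17 + 46/3 = 97/3 ≈ 32.333)
O(k) = 97/3
(1169 - 359)*(O(-52) - 4737) = (1169 - 359)*(97/3 - 4737) = 810*(-14114/3) = -3810780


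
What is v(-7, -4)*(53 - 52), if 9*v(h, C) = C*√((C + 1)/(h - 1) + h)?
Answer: -I*√106/9 ≈ -1.144*I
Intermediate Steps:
v(h, C) = C*√(h + (1 + C)/(-1 + h))/9 (v(h, C) = (C*√((C + 1)/(h - 1) + h))/9 = (C*√((1 + C)/(-1 + h) + h))/9 = (C*√(h + (1 + C)/(-1 + h)))/9 = C*√(h + (1 + C)/(-1 + h))/9)
v(-7, -4)*(53 - 52) = ((⅑)*(-4)*√((1 - 4 - 7*(-1 - 7))/(-1 - 7)))*(53 - 52) = ((⅑)*(-4)*√((1 - 4 - 7*(-8))/(-8)))*1 = ((⅑)*(-4)*√(-(1 - 4 + 56)/8))*1 = ((⅑)*(-4)*√(-⅛*53))*1 = ((⅑)*(-4)*√(-53/8))*1 = ((⅑)*(-4)*(I*√106/4))*1 = -I*√106/9*1 = -I*√106/9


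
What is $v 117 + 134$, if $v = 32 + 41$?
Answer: $8675$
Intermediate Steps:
$v = 73$
$v 117 + 134 = 73 \cdot 117 + 134 = 8541 + 134 = 8675$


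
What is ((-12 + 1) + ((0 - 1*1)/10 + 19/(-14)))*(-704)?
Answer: 306944/35 ≈ 8769.8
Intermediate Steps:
((-12 + 1) + ((0 - 1*1)/10 + 19/(-14)))*(-704) = (-11 + ((0 - 1)*(⅒) + 19*(-1/14)))*(-704) = (-11 + (-1*⅒ - 19/14))*(-704) = (-11 + (-⅒ - 19/14))*(-704) = (-11 - 51/35)*(-704) = -436/35*(-704) = 306944/35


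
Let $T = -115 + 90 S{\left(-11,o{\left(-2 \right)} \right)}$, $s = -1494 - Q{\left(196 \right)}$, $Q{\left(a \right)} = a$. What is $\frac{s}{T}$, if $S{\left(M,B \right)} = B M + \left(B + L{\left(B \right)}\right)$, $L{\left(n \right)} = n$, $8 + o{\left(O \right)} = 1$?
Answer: $- \frac{338}{1111} \approx -0.30423$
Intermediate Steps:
$o{\left(O \right)} = -7$ ($o{\left(O \right)} = -8 + 1 = -7$)
$S{\left(M,B \right)} = 2 B + B M$ ($S{\left(M,B \right)} = B M + \left(B + B\right) = B M + 2 B = 2 B + B M$)
$s = -1690$ ($s = -1494 - 196 = -1690$)
$T = 5555$ ($T = -115 + 90 \left(- 7 \left(2 - 11\right)\right) = -115 + 90 \left(\left(-7\right) \left(-9\right)\right) = -115 + 90 \cdot 63 = -115 + 5670 = 5555$)
$\frac{s}{T} = - \frac{1690}{5555} = \left(-1690\right) \frac{1}{5555} = - \frac{338}{1111}$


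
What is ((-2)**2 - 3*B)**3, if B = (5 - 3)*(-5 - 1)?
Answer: 64000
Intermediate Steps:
B = -12 (B = 2*(-6) = -12)
((-2)**2 - 3*B)**3 = ((-2)**2 - 3*(-12))**3 = (4 + 36)**3 = 40**3 = 64000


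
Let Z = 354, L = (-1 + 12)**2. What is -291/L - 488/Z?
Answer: -81031/21417 ≈ -3.7835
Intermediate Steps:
L = 121 (L = 11**2 = 121)
-291/L - 488/Z = -291/121 - 488/354 = -291*1/121 - 488*1/354 = -291/121 - 244/177 = -81031/21417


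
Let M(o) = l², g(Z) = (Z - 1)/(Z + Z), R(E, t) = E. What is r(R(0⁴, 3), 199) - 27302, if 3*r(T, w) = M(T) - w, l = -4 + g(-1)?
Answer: -82096/3 ≈ -27365.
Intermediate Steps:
g(Z) = (-1 + Z)/(2*Z) (g(Z) = (-1 + Z)/((2*Z)) = (-1 + Z)*(1/(2*Z)) = (-1 + Z)/(2*Z))
l = -3 (l = -4 + (½)*(-1 - 1)/(-1) = -4 + (½)*(-1)*(-2) = -4 + 1 = -3)
M(o) = 9 (M(o) = (-3)² = 9)
r(T, w) = 3 - w/3 (r(T, w) = (9 - w)/3 = 3 - w/3)
r(R(0⁴, 3), 199) - 27302 = (3 - ⅓*199) - 27302 = (3 - 199/3) - 27302 = -190/3 - 27302 = -82096/3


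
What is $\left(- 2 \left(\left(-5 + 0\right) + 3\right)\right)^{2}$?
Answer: $16$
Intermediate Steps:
$\left(- 2 \left(\left(-5 + 0\right) + 3\right)\right)^{2} = \left(- 2 \left(-5 + 3\right)\right)^{2} = \left(\left(-2\right) \left(-2\right)\right)^{2} = 4^{2} = 16$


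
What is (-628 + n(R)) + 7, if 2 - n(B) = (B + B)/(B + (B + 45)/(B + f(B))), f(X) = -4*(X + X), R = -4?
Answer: -44173/71 ≈ -622.16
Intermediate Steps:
f(X) = -8*X
n(B) = 2 - 2*B/(B - (45 + B)/(7*B)) (n(B) = 2 - (B + B)/(B + (B + 45)/(B - 8*B)) = 2 - 2*B/(B + (45 + B)/((-7*B))) = 2 - 2*B/(B + (45 + B)*(-1/(7*B))) = 2 - 2*B/(B - (45 + B)/(7*B)))
(-628 + n(R)) + 7 = (-628 + 2*(45 - 4)/(45 - 4 - 7*(-4)²)) + 7 = (-628 + 2*41/(45 - 4 - 7*16)) + 7 = (-628 + 2*41/(45 - 4 - 112)) + 7 = (-628 + 2*41/(-71)) + 7 = (-628 + 2*(-1/71)*41) + 7 = (-628 - 82/71) + 7 = -44670/71 + 7 = -44173/71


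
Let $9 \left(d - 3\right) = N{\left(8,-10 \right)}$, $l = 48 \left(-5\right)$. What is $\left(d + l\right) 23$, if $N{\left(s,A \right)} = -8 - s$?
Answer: $- \frac{49427}{9} \approx -5491.9$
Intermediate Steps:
$l = -240$
$d = \frac{11}{9}$ ($d = 3 + \frac{-8 - 8}{9} = 3 + \frac{1}{9} \left(-16\right) = 3 - \frac{16}{9} = \frac{11}{9} \approx 1.2222$)
$\left(d + l\right) 23 = \left(\frac{11}{9} - 240\right) 23 = \left(- \frac{2149}{9}\right) 23 = - \frac{49427}{9}$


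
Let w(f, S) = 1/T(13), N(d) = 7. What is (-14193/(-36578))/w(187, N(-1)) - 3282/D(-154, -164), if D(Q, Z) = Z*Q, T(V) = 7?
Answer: 597289965/230953492 ≈ 2.5862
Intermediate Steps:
D(Q, Z) = Q*Z
w(f, S) = ⅐ (w(f, S) = 1/7 = ⅐)
(-14193/(-36578))/w(187, N(-1)) - 3282/D(-154, -164) = (-14193/(-36578))/(⅐) - 3282/((-154*(-164))) = -14193*(-1/36578)*7 - 3282/25256 = (14193/36578)*7 - 3282*1/25256 = 99351/36578 - 1641/12628 = 597289965/230953492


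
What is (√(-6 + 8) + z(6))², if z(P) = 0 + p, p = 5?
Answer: (5 + √2)² ≈ 41.142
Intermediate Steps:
z(P) = 5 (z(P) = 0 + 5 = 5)
(√(-6 + 8) + z(6))² = (√(-6 + 8) + 5)² = (√2 + 5)² = (5 + √2)²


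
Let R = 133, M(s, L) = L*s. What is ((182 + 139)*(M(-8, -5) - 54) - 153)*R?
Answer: -618051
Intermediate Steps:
((182 + 139)*(M(-8, -5) - 54) - 153)*R = ((182 + 139)*(-5*(-8) - 54) - 153)*133 = (321*(40 - 54) - 153)*133 = (321*(-14) - 153)*133 = (-4494 - 153)*133 = -4647*133 = -618051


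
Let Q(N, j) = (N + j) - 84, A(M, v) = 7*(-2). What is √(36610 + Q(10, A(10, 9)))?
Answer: 3*√4058 ≈ 191.11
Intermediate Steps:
A(M, v) = -14
Q(N, j) = -84 + N + j
√(36610 + Q(10, A(10, 9))) = √(36610 + (-84 + 10 - 14)) = √(36610 - 88) = √36522 = 3*√4058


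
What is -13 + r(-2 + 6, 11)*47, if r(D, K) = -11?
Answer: -530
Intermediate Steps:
-13 + r(-2 + 6, 11)*47 = -13 - 11*47 = -13 - 517 = -530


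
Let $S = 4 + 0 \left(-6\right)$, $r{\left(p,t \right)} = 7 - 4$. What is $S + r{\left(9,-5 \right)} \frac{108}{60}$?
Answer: $\frac{47}{5} \approx 9.4$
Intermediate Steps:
$r{\left(p,t \right)} = 3$ ($r{\left(p,t \right)} = 7 - 4 = 3$)
$S = 4$ ($S = 4 + 0 = 4$)
$S + r{\left(9,-5 \right)} \frac{108}{60} = 4 + 3 \cdot \frac{108}{60} = 4 + 3 \cdot 108 \cdot \frac{1}{60} = 4 + 3 \cdot \frac{9}{5} = 4 + \frac{27}{5} = \frac{47}{5}$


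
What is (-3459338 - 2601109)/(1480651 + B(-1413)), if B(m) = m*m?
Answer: -6060447/3477220 ≈ -1.7429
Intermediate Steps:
B(m) = m²
(-3459338 - 2601109)/(1480651 + B(-1413)) = (-3459338 - 2601109)/(1480651 + (-1413)²) = -6060447/(1480651 + 1996569) = -6060447/3477220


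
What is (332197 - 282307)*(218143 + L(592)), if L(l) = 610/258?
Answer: 467980705760/43 ≈ 1.0883e+10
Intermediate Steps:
L(l) = 305/129 (L(l) = 610*(1/258) = 305/129)
(332197 - 282307)*(218143 + L(592)) = (332197 - 282307)*(218143 + 305/129) = 49890*(28140752/129) = 467980705760/43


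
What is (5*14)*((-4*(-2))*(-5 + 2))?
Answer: -1680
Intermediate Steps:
(5*14)*((-4*(-2))*(-5 + 2)) = 70*(8*(-3)) = 70*(-24) = -1680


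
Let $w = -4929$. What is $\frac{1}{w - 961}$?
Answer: $- \frac{1}{5890} \approx -0.00016978$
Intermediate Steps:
$\frac{1}{w - 961} = \frac{1}{-4929 - 961} = \frac{1}{-5890} = - \frac{1}{5890}$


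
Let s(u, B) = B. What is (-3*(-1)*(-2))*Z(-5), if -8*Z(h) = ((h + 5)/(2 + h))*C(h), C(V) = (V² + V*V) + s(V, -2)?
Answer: 0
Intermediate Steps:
C(V) = -2 + 2*V² (C(V) = (V² + V*V) - 2 = (V² + V²) - 2 = 2*V² - 2 = -2 + 2*V²)
Z(h) = -(-2 + 2*h²)*(5 + h)/(8*(2 + h)) (Z(h) = -(h + 5)/(2 + h)*(-2 + 2*h²)/8 = -(5 + h)/(2 + h)*(-2 + 2*h²)/8 = -(-2 + 2*h²)*(5 + h)/(8*(2 + h)))
(-3*(-1)*(-2))*Z(-5) = (-3*(-1)*(-2))*(-(-1 + (-5)²)*(5 - 5)/(8 + 4*(-5))) = (-(-3)*(-2))*(-1*(-1 + 25)*0/(8 - 20)) = (-1*6)*(-1*24*0/(-12)) = -(-6)*(-1)*24*0/12 = -6*0 = 0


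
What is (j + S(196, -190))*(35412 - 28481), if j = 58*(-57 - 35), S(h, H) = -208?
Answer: -38425464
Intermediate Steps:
j = -5336 (j = 58*(-92) = -5336)
(j + S(196, -190))*(35412 - 28481) = (-5336 - 208)*(35412 - 28481) = -5544*6931 = -38425464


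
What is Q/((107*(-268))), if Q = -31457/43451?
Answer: 31457/1246000876 ≈ 2.5246e-5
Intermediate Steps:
Q = -31457/43451 (Q = -31457*1/43451 = -31457/43451 ≈ -0.72396)
Q/((107*(-268))) = -31457/(43451*(107*(-268))) = -31457/43451/(-28676) = -31457/43451*(-1/28676) = 31457/1246000876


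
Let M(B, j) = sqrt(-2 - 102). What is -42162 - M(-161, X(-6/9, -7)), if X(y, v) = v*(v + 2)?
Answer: -42162 - 2*I*sqrt(26) ≈ -42162.0 - 10.198*I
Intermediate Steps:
X(y, v) = v*(2 + v)
M(B, j) = 2*I*sqrt(26) (M(B, j) = sqrt(-104) = 2*I*sqrt(26))
-42162 - M(-161, X(-6/9, -7)) = -42162 - 2*I*sqrt(26)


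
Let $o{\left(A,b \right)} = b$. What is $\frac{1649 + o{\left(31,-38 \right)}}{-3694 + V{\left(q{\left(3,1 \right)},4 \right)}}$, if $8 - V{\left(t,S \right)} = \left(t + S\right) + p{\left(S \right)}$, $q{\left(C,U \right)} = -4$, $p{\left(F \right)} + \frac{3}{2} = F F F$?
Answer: $- \frac{358}{833} \approx -0.42977$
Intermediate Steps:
$p{\left(F \right)} = - \frac{3}{2} + F^{3}$ ($p{\left(F \right)} = - \frac{3}{2} + F F F = - \frac{3}{2} + F^{2} F = - \frac{3}{2} + F^{3}$)
$V{\left(t,S \right)} = \frac{19}{2} - S - t - S^{3}$ ($V{\left(t,S \right)} = 8 - \left(\left(t + S\right) + \left(- \frac{3}{2} + S^{3}\right)\right) = 8 - \left(\left(S + t\right) + \left(- \frac{3}{2} + S^{3}\right)\right) = 8 - \left(- \frac{3}{2} + S + t + S^{3}\right) = \frac{19}{2} - S - t - S^{3}$)
$\frac{1649 + o{\left(31,-38 \right)}}{-3694 + V{\left(q{\left(3,1 \right)},4 \right)}} = \frac{1649 - 38}{-3694 - \frac{109}{2}} = \frac{1611}{-3694 + \left(\frac{19}{2} - 4 + 4 - 64\right)} = \frac{1611}{-3694 - \frac{109}{2}} = \frac{1611}{- \frac{7497}{2}} = 1611 \left(- \frac{2}{7497}\right) = - \frac{358}{833}$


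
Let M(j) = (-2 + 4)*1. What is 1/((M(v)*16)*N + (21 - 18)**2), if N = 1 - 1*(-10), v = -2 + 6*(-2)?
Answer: 1/361 ≈ 0.0027701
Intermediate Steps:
v = -14 (v = -2 - 12 = -14)
M(j) = 2 (M(j) = 2*1 = 2)
N = 11 (N = 1 + 10 = 11)
1/((M(v)*16)*N + (21 - 18)**2) = 1/((2*16)*11 + (21 - 18)**2) = 1/(32*11 + 3**2) = 1/(352 + 9) = 1/361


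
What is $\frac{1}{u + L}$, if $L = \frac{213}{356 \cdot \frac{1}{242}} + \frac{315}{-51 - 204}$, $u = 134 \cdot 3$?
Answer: $\frac{3026}{1650855} \approx 0.001833$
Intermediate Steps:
$u = 402$
$L = \frac{434403}{3026}$ ($L = \frac{213}{356 \cdot \frac{1}{242}} + \frac{315}{-255} = \frac{213}{\frac{178}{121}} + 315 \left(- \frac{1}{255}\right) = 213 \cdot \frac{121}{178} - \frac{21}{17} = \frac{25773}{178} - \frac{21}{17} = \frac{434403}{3026} \approx 143.56$)
$\frac{1}{u + L} = \frac{1}{402 + \frac{434403}{3026}} = \frac{1}{\frac{1650855}{3026}} = \frac{3026}{1650855}$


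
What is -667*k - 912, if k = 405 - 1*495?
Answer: 59118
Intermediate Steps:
k = -90 (k = 405 - 495 = -90)
-667*k - 912 = -667*(-90) - 912 = 60030 - 912 = 59118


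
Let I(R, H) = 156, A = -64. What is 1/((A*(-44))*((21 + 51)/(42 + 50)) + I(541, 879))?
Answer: 23/54276 ≈ 0.00042376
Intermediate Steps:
1/((A*(-44))*((21 + 51)/(42 + 50)) + I(541, 879)) = 1/((-64*(-44))*((21 + 51)/(42 + 50)) + 156) = 1/(2816*(72/92) + 156) = 1/(2816*(72*(1/92)) + 156) = 1/(2816*(18/23) + 156) = 1/(50688/23 + 156) = 1/(54276/23) = 23/54276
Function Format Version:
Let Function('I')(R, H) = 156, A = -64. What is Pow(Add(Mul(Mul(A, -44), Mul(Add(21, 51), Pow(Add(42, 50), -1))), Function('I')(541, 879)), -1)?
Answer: Rational(23, 54276) ≈ 0.00042376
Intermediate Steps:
Pow(Add(Mul(Mul(A, -44), Mul(Add(21, 51), Pow(Add(42, 50), -1))), Function('I')(541, 879)), -1) = Pow(Add(Mul(Mul(-64, -44), Mul(Add(21, 51), Pow(Add(42, 50), -1))), 156), -1) = Pow(Add(Mul(2816, Mul(72, Pow(92, -1))), 156), -1) = Pow(Add(Mul(2816, Mul(72, Rational(1, 92))), 156), -1) = Pow(Add(Mul(2816, Rational(18, 23)), 156), -1) = Pow(Add(Rational(50688, 23), 156), -1) = Pow(Rational(54276, 23), -1) = Rational(23, 54276)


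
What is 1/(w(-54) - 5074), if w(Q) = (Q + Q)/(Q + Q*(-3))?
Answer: -1/5075 ≈ -0.00019704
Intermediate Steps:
w(Q) = -1 (w(Q) = (2*Q)/(Q - 3*Q) = (2*Q)/((-2*Q)) = (2*Q)*(-1/(2*Q)) = -1)
1/(w(-54) - 5074) = 1/(-1 - 5074) = 1/(-5075) = -1/5075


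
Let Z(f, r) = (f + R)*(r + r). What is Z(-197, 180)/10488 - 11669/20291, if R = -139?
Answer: -107365993/8867167 ≈ -12.108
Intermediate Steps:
Z(f, r) = 2*r*(-139 + f) (Z(f, r) = (f - 139)*(r + r) = (-139 + f)*(2*r) = 2*r*(-139 + f))
Z(-197, 180)/10488 - 11669/20291 = (2*180*(-139 - 197))/10488 - 11669/20291 = (2*180*(-336))*(1/10488) - 11669*1/20291 = -120960*1/10488 - 11669/20291 = -5040/437 - 11669/20291 = -107365993/8867167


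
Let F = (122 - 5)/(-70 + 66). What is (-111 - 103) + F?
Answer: -973/4 ≈ -243.25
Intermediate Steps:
F = -117/4 (F = 117/(-4) = 117*(-1/4) = -117/4 ≈ -29.250)
(-111 - 103) + F = (-111 - 103) - 117/4 = -214 - 117/4 = -973/4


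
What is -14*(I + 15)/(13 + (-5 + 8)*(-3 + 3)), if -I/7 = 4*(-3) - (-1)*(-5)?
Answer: -1876/13 ≈ -144.31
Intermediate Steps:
I = 119 (I = -7*(4*(-3) - (-1)*(-5)) = -7*(-12 - 1*5) = -7*(-12 - 5) = -7*(-17) = 119)
-14*(I + 15)/(13 + (-5 + 8)*(-3 + 3)) = -14*(119 + 15)/(13 + (-5 + 8)*(-3 + 3)) = -1876/(13 + 3*0) = -1876/(13 + 0) = -1876/13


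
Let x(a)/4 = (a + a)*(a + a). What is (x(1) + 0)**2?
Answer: 256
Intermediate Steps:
x(a) = 16*a**2 (x(a) = 4*((a + a)*(a + a)) = 4*((2*a)*(2*a)) = 4*(4*a**2) = 16*a**2)
(x(1) + 0)**2 = (16*1**2 + 0)**2 = (16*1 + 0)**2 = (16 + 0)**2 = 16**2 = 256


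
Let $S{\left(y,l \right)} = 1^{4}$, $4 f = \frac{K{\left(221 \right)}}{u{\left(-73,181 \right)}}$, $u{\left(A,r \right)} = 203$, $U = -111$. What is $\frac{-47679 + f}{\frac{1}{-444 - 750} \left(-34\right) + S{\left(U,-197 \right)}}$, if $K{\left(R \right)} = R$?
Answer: $- \frac{23112930819}{498568} \approx -46359.0$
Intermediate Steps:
$f = \frac{221}{812}$ ($f = \frac{221 \cdot \frac{1}{203}}{4} = \frac{1}{4} \cdot \frac{221}{203} = \frac{221}{812} \approx 0.27217$)
$S{\left(y,l \right)} = 1$
$\frac{-47679 + f}{\frac{1}{-444 - 750} \left(-34\right) + S{\left(U,-197 \right)}} = \frac{-47679 + \frac{221}{812}}{\frac{1}{-444 - 750} \left(-34\right) + 1} = - \frac{38715127}{812 \left(\frac{1}{-1194} \left(-34\right) + 1\right)} = - \frac{38715127}{812 \left(\left(- \frac{1}{1194}\right) \left(-34\right) + 1\right)} = - \frac{38715127}{812 \left(\frac{17}{597} + 1\right)} = - \frac{38715127}{812 \cdot \frac{614}{597}} = \left(- \frac{38715127}{812}\right) \frac{597}{614} = - \frac{23112930819}{498568}$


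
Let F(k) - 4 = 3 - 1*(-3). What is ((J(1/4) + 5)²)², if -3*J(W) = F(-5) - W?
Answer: 2401/256 ≈ 9.3789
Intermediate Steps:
F(k) = 10 (F(k) = 4 + (3 - 1*(-3)) = 4 + (3 + 3) = 4 + 6 = 10)
J(W) = -10/3 + W/3 (J(W) = -(10 - W)/3 = -10/3 + W/3)
((J(1/4) + 5)²)² = (((-10/3 + (⅓)/4) + 5)²)² = (((-10/3 + (⅓)*(¼)) + 5)²)² = (((-10/3 + 1/12) + 5)²)² = ((-13/4 + 5)²)² = ((7/4)²)² = (49/16)² = 2401/256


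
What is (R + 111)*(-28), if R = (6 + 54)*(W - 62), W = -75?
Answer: 227052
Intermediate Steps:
R = -8220 (R = (6 + 54)*(-75 - 62) = 60*(-137) = -8220)
(R + 111)*(-28) = (-8220 + 111)*(-28) = -8109*(-28) = 227052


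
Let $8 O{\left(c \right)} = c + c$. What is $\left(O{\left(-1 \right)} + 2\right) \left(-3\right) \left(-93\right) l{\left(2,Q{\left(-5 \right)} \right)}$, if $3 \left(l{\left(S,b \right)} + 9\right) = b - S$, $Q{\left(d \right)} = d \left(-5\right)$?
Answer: $-651$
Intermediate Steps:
$Q{\left(d \right)} = - 5 d$
$l{\left(S,b \right)} = -9 - \frac{S}{3} + \frac{b}{3}$ ($l{\left(S,b \right)} = -9 + \frac{b - S}{3} = -9 - \left(- \frac{b}{3} + \frac{S}{3}\right) = -9 - \frac{S}{3} + \frac{b}{3}$)
$O{\left(c \right)} = \frac{c}{4}$ ($O{\left(c \right)} = \frac{c + c}{8} = \frac{2 c}{8} = \frac{c}{4}$)
$\left(O{\left(-1 \right)} + 2\right) \left(-3\right) \left(-93\right) l{\left(2,Q{\left(-5 \right)} \right)} = \left(\frac{1}{4} \left(-1\right) + 2\right) \left(-3\right) \left(-93\right) \left(-9 - \frac{2}{3} + \frac{\left(-5\right) \left(-5\right)}{3}\right) = \left(- \frac{1}{4} + 2\right) \left(-3\right) \left(-93\right) \left(-9 - \frac{2}{3} + \frac{1}{3} \cdot 25\right) = \frac{7}{4} \left(-3\right) \left(-93\right) \left(-9 - \frac{2}{3} + \frac{25}{3}\right) = \left(- \frac{21}{4}\right) \left(-93\right) \left(- \frac{4}{3}\right) = \frac{1953}{4} \left(- \frac{4}{3}\right) = -651$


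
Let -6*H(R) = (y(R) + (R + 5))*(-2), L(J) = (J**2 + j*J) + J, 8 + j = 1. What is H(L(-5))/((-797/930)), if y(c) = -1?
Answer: -18290/797 ≈ -22.949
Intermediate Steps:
j = -7 (j = -8 + 1 = -7)
L(J) = J**2 - 6*J (L(J) = (J**2 - 7*J) + J = J**2 - 6*J)
H(R) = 4/3 + R/3 (H(R) = -(-1 + (R + 5))*(-2)/6 = -(-1 + (5 + R))*(-2)/6 = -(4 + R)*(-2)/6 = -(-8 - 2*R)/6 = 4/3 + R/3)
H(L(-5))/((-797/930)) = (4/3 + (-5*(-6 - 5))/3)/((-797/930)) = (4/3 + (-5*(-11))/3)/((-797*1/930)) = (4/3 + (1/3)*55)/(-797/930) = (4/3 + 55/3)*(-930/797) = (59/3)*(-930/797) = -18290/797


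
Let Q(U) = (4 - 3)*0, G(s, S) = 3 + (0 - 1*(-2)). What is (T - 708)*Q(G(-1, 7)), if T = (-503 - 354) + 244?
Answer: 0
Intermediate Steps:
G(s, S) = 5 (G(s, S) = 3 + (0 + 2) = 3 + 2 = 5)
T = -613 (T = -857 + 244 = -613)
Q(U) = 0 (Q(U) = 1*0 = 0)
(T - 708)*Q(G(-1, 7)) = (-613 - 708)*0 = -1321*0 = 0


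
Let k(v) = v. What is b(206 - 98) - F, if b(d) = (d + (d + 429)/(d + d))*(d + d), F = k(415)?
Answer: 23450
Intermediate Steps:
F = 415
b(d) = 2*d*(d + (429 + d)/(2*d)) (b(d) = (d + (429 + d)/((2*d)))*(2*d) = (d + (429 + d)*(1/(2*d)))*(2*d) = (d + (429 + d)/(2*d))*(2*d) = 2*d*(d + (429 + d)/(2*d)))
b(206 - 98) - F = (429 + (206 - 98) + 2*(206 - 98)²) - 1*415 = (429 + 108 + 2*108²) - 415 = (429 + 108 + 2*11664) - 415 = (429 + 108 + 23328) - 415 = 23865 - 415 = 23450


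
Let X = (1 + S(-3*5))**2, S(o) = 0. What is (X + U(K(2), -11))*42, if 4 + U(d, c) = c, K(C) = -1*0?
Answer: -588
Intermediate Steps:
K(C) = 0
U(d, c) = -4 + c
X = 1 (X = (1 + 0)**2 = 1**2 = 1)
(X + U(K(2), -11))*42 = (1 + (-4 - 11))*42 = (1 - 15)*42 = -14*42 = -588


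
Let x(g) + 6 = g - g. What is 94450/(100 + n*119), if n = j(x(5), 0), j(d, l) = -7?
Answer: -94450/733 ≈ -128.85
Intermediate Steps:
x(g) = -6 (x(g) = -6 + (g - g) = -6 + 0 = -6)
n = -7
94450/(100 + n*119) = 94450/(100 - 7*119) = 94450/(100 - 833) = 94450/(-733) = 94450*(-1/733) = -94450/733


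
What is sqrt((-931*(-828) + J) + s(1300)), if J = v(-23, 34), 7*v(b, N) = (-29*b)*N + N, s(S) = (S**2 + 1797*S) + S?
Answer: 2*sqrt(58818529)/7 ≈ 2191.2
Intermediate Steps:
s(S) = S**2 + 1798*S
v(b, N) = N/7 - 29*N*b/7 (v(b, N) = ((-29*b)*N + N)/7 = (-29*N*b + N)/7 = (N - 29*N*b)/7 = N/7 - 29*N*b/7)
J = 22712/7 (J = (1/7)*34*(1 - 29*(-23)) = (1/7)*34*(1 + 667) = (1/7)*34*668 = 22712/7 ≈ 3244.6)
sqrt((-931*(-828) + J) + s(1300)) = sqrt((-931*(-828) + 22712/7) + 1300*(1798 + 1300)) = sqrt((770868 + 22712/7) + 1300*3098) = sqrt(5418788/7 + 4027400) = sqrt(33610588/7) = 2*sqrt(58818529)/7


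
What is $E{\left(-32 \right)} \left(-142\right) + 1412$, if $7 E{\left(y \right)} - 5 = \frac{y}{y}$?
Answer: $\frac{9032}{7} \approx 1290.3$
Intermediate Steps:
$E{\left(y \right)} = \frac{6}{7}$ ($E{\left(y \right)} = \frac{5}{7} + \frac{y \frac{1}{y}}{7} = \frac{5}{7} + \frac{1}{7} \cdot 1 = \frac{5}{7} + \frac{1}{7} = \frac{6}{7}$)
$E{\left(-32 \right)} \left(-142\right) + 1412 = \frac{6}{7} \left(-142\right) + 1412 = - \frac{852}{7} + 1412 = \frac{9032}{7}$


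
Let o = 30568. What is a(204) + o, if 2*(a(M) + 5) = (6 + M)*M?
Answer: 51983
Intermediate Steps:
a(M) = -5 + M*(6 + M)/2 (a(M) = -5 + ((6 + M)*M)/2 = -5 + (M*(6 + M))/2 = -5 + M*(6 + M)/2)
a(204) + o = (-5 + (½)*204² + 3*204) + 30568 = (-5 + (½)*41616 + 612) + 30568 = (-5 + 20808 + 612) + 30568 = 21415 + 30568 = 51983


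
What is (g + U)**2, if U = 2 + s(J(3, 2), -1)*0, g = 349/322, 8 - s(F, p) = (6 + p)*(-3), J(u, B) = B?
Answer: 986049/103684 ≈ 9.5101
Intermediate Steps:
s(F, p) = 26 + 3*p (s(F, p) = 8 - (6 + p)*(-3) = 8 - (-18 - 3*p) = 8 + (18 + 3*p) = 26 + 3*p)
g = 349/322 (g = 349*(1/322) = 349/322 ≈ 1.0839)
U = 2 (U = 2 + (26 + 3*(-1))*0 = 2 + (26 - 3)*0 = 2 + 23*0 = 2 + 0 = 2)
(g + U)**2 = (349/322 + 2)**2 = (993/322)**2 = 986049/103684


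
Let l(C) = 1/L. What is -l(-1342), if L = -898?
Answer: 1/898 ≈ 0.0011136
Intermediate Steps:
l(C) = -1/898 (l(C) = 1/(-898) = -1/898)
-l(-1342) = -1*(-1/898) = 1/898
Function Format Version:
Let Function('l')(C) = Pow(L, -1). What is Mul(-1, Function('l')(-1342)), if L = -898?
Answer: Rational(1, 898) ≈ 0.0011136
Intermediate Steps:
Function('l')(C) = Rational(-1, 898) (Function('l')(C) = Pow(-898, -1) = Rational(-1, 898))
Mul(-1, Function('l')(-1342)) = Mul(-1, Rational(-1, 898)) = Rational(1, 898)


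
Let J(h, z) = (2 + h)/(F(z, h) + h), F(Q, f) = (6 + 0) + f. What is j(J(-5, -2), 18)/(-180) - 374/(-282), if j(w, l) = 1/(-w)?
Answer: 8462/6345 ≈ 1.3336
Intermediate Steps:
F(Q, f) = 6 + f
J(h, z) = (2 + h)/(6 + 2*h) (J(h, z) = (2 + h)/((6 + h) + h) = (2 + h)/(6 + 2*h))
j(w, l) = -1/w
j(J(-5, -2), 18)/(-180) - 374/(-282) = -1/((2 - 5)/(2*(3 - 5)))/(-180) - 374/(-282) = -1/((1/2)*(-3)/(-2))*(-1/180) - 374*(-1/282) = -1/((1/2)*(-1/2)*(-3))*(-1/180) + 187/141 = -1/3/4*(-1/180) + 187/141 = -1*4/3*(-1/180) + 187/141 = -4/3*(-1/180) + 187/141 = 1/135 + 187/141 = 8462/6345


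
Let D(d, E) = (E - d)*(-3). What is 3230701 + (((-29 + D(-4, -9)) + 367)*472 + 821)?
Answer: 3398138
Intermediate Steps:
D(d, E) = -3*E + 3*d
3230701 + (((-29 + D(-4, -9)) + 367)*472 + 821) = 3230701 + (((-29 + (-3*(-9) + 3*(-4))) + 367)*472 + 821) = 3230701 + (((-29 + (27 - 12)) + 367)*472 + 821) = 3230701 + (((-29 + 15) + 367)*472 + 821) = 3230701 + ((-14 + 367)*472 + 821) = 3230701 + (353*472 + 821) = 3230701 + (166616 + 821) = 3230701 + 167437 = 3398138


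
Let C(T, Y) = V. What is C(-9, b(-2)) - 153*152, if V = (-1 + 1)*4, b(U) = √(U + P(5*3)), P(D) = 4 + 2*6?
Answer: -23256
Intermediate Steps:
P(D) = 16 (P(D) = 4 + 12 = 16)
b(U) = √(16 + U) (b(U) = √(U + 16) = √(16 + U))
V = 0 (V = 0*4 = 0)
C(T, Y) = 0
C(-9, b(-2)) - 153*152 = 0 - 153*152 = 0 - 23256 = -23256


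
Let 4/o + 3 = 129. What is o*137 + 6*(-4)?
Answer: -1238/63 ≈ -19.651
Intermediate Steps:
o = 2/63 (o = 4/(-3 + 129) = 4/126 = 4*(1/126) = 2/63 ≈ 0.031746)
o*137 + 6*(-4) = (2/63)*137 + 6*(-4) = 274/63 - 24 = -1238/63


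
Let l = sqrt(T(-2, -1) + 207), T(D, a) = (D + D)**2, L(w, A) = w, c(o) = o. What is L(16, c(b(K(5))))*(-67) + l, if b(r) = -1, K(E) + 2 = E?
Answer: -1072 + sqrt(223) ≈ -1057.1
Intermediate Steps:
K(E) = -2 + E
T(D, a) = 4*D**2 (T(D, a) = (2*D)**2 = 4*D**2)
l = sqrt(223) (l = sqrt(4*(-2)**2 + 207) = sqrt(4*4 + 207) = sqrt(16 + 207) = sqrt(223) ≈ 14.933)
L(16, c(b(K(5))))*(-67) + l = 16*(-67) + sqrt(223) = -1072 + sqrt(223)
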